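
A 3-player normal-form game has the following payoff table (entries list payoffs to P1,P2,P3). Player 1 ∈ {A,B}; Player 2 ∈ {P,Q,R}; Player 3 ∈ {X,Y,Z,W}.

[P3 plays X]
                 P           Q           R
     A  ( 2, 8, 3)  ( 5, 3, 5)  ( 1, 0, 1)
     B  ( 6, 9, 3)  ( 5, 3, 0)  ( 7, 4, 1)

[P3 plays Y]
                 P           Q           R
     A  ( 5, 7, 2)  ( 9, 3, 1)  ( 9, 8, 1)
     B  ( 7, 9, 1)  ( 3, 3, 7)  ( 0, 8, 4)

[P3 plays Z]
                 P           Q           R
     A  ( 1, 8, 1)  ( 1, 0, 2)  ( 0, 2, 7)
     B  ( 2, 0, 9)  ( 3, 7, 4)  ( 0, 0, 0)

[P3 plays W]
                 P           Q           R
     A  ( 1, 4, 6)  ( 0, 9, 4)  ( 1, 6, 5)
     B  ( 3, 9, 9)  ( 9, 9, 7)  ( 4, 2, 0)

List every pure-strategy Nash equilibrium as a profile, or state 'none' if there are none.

NE set: (B,P,W), (B,Q,W)

(A,P,X): not NE [P1→B gives 6>2; P3→W gives 6>3]
(A,P,Y): not NE [P1→B gives 7>5; P2→R gives 8>7; P3→W gives 6>2]
(A,P,Z): not NE [P1→B gives 2>1; P3→W gives 6>1]
(A,P,W): not NE [P1→B gives 3>1; P2→Q gives 9>4]
(A,Q,X): not NE [P2→P gives 8>3]
(A,Q,Y): not NE [P2→R gives 8>3; P3→X gives 5>1]
(A,Q,Z): not NE [P1→B gives 3>1; P2→P gives 8>0; P3→X gives 5>2]
(A,Q,W): not NE [P1→B gives 9>0; P3→X gives 5>4]
(A,R,X): not NE [P1→B gives 7>1; P2→P gives 8>0; P3→Z gives 7>1]
(A,R,Y): not NE [P3→Z gives 7>1]
(A,R,Z): not NE [P2→P gives 8>2]
(A,R,W): not NE [P1→B gives 4>1; P2→Q gives 9>6; P3→Z gives 7>5]
(B,P,X): not NE [P3→W gives 9>3]
(B,P,Y): not NE [P3→W gives 9>1]
(B,P,Z): not NE [P2→Q gives 7>0]
(B,P,W): NE
(B,Q,X): not NE [P2→P gives 9>3; P3→W gives 7>0]
(B,Q,Y): not NE [P1→A gives 9>3; P2→P gives 9>3]
(B,Q,Z): not NE [P3→W gives 7>4]
(B,Q,W): NE
(B,R,X): not NE [P2→P gives 9>4; P3→Y gives 4>1]
(B,R,Y): not NE [P1→A gives 9>0; P2→P gives 9>8]
(B,R,Z): not NE [P2→Q gives 7>0; P3→Y gives 4>0]
(B,R,W): not NE [P2→Q gives 9>2; P3→Y gives 4>0]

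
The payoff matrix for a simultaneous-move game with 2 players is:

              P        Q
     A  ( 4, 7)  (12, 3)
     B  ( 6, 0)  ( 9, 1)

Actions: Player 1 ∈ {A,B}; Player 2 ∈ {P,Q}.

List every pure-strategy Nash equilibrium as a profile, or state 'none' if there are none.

(A,P): not NE [P1→B gives 6>4]
(A,Q): not NE [P2→P gives 7>3]
(B,P): not NE [P2→Q gives 1>0]
(B,Q): not NE [P1→A gives 12>9]

PSNE: ∅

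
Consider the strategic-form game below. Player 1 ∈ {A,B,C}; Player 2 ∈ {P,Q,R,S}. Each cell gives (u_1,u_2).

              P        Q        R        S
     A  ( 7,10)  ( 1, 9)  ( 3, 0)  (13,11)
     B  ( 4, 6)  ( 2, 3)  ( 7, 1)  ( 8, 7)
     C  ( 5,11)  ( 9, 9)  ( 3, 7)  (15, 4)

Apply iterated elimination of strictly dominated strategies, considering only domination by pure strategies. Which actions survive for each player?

P2 drop Q (P beats it: A:10>9 B:6>3 C:11>9)
P2 drop R (P beats it: A:10>0 B:6>1 C:11>7)
P1 drop B (A beats it: P:7>4 S:13>8)
P1→{A,C} P2→{P,S}

IESDS → P1:{A,C} P2:{P,S}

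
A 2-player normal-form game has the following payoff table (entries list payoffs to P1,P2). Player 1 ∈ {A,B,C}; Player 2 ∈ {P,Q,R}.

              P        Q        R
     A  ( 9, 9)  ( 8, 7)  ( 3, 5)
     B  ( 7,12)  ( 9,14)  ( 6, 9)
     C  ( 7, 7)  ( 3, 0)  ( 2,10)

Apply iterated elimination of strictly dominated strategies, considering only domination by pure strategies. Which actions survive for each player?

IESDS → P1:{A,B} P2:{P,Q}

P1 drop C (A beats it: P:9>7 Q:8>3 R:3>2)
P2 drop R (P beats it: A:9>5 B:12>9)
P1→{A,B} P2→{P,Q}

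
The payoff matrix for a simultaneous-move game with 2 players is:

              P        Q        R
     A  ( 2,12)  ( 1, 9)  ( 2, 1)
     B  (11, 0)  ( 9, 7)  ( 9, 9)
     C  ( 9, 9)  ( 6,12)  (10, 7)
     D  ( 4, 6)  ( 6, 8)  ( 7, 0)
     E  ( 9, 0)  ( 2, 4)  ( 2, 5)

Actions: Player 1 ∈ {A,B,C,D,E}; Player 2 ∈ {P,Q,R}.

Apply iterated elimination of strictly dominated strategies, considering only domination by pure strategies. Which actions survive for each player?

Survivors P1:{B,C} P2:{Q,R}

P1 drop A (B beats it: P:11>2 Q:9>1 R:9>2)
P1 drop D (B beats it: P:11>4 Q:9>6 R:9>7)
P1 drop E (B beats it: P:11>9 Q:9>2 R:9>2)
P2 drop P (Q beats it: B:7>0 C:12>9)
P1→{B,C} P2→{Q,R}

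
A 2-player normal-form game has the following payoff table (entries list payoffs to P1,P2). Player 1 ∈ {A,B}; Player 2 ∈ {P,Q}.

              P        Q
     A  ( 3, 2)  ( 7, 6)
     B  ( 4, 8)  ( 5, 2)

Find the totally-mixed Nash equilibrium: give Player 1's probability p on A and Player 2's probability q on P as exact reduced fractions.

P1 indiff ⇒ q·3+(1-q)·7 = q·4+(1-q)·5 ⇒ q(-1) = (1-q)(-2) ⇒ q = 2/3
P2 indiff ⇒ p·2+(1-p)·8 = p·6+(1-p)·2 ⇒ p(-4) = (1-p)(-6) ⇒ p = 3/5

p=3/5, q=2/3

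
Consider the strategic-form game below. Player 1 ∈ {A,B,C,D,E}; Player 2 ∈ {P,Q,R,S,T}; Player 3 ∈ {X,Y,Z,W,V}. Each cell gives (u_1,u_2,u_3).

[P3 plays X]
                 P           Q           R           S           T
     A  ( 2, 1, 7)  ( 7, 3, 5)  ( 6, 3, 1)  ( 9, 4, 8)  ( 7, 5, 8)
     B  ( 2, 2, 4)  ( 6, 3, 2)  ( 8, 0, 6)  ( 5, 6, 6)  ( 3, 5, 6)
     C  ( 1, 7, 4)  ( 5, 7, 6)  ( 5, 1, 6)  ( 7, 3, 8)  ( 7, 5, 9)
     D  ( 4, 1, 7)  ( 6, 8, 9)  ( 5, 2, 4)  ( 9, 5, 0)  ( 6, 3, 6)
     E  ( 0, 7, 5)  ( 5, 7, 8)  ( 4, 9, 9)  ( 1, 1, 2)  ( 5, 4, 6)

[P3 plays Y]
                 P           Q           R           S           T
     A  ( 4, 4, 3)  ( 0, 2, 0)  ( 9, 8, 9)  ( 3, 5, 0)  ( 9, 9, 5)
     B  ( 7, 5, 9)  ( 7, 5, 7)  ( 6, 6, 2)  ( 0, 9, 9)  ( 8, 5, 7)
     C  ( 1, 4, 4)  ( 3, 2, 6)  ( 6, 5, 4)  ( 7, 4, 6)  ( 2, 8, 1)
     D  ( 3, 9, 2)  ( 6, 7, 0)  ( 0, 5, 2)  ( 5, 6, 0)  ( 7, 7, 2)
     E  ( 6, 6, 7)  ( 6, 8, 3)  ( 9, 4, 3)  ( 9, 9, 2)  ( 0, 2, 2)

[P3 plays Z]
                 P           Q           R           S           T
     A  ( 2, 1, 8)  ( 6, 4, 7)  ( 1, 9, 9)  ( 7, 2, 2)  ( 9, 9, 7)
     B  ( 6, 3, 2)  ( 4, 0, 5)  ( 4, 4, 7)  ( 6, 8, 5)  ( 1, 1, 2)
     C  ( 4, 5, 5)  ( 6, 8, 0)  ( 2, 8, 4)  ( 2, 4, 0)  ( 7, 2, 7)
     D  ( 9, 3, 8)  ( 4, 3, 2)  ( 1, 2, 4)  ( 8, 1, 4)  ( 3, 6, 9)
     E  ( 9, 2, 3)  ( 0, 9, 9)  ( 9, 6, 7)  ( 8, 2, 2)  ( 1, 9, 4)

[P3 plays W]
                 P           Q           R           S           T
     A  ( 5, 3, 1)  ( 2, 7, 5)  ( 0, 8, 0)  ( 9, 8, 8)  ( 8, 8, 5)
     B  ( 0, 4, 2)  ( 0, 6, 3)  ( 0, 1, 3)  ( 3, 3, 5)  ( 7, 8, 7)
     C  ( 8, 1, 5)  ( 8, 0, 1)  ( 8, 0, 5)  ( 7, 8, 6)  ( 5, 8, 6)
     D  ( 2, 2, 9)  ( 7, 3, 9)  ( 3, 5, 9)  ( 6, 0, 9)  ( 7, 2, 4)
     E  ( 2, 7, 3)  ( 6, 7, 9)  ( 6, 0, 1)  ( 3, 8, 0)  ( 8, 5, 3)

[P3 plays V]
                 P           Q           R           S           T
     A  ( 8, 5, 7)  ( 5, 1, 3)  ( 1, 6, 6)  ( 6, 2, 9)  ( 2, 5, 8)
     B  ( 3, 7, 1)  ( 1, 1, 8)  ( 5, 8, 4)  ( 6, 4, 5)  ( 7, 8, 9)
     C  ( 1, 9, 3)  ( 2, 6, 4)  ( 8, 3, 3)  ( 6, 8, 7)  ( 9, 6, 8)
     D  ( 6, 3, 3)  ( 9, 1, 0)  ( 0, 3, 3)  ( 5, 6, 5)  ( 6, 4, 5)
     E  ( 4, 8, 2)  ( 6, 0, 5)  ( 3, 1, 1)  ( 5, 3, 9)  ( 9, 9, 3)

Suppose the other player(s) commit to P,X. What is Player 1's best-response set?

BR_1 = {D}

u_1(A vs P,X) = 2
u_1(B vs P,X) = 2
u_1(C vs P,X) = 1
u_1(D vs P,X) = 4
u_1(E vs P,X) = 0
max payoff 4 at {D}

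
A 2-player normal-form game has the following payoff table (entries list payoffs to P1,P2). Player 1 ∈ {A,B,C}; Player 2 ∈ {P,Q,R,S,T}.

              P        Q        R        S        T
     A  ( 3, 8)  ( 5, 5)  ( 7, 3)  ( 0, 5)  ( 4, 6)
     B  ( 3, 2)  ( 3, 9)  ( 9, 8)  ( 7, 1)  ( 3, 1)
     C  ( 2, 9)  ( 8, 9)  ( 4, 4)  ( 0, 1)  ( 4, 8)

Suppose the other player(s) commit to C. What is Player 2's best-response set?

argmax u_2 = {P,Q}

u_2(P vs C) = 9
u_2(Q vs C) = 9
u_2(R vs C) = 4
u_2(S vs C) = 1
u_2(T vs C) = 8
max payoff 9 at {P,Q}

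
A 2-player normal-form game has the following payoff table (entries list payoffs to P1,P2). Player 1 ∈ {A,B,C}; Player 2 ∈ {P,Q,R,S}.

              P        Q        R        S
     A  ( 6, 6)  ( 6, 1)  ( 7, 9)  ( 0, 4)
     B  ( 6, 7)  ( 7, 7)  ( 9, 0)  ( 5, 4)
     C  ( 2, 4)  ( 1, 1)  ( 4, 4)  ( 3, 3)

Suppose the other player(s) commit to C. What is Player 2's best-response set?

u_2(P vs C) = 4
u_2(Q vs C) = 1
u_2(R vs C) = 4
u_2(S vs C) = 3
max payoff 4 at {P,R}

BR_2 = {P,R}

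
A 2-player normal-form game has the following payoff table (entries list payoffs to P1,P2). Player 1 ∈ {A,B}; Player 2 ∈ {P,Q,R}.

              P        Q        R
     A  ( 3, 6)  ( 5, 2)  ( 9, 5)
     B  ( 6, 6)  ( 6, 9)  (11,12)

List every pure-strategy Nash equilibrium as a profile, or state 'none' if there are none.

Nash profiles: (B,R)

(A,P): not NE [P1→B gives 6>3]
(A,Q): not NE [P1→B gives 6>5; P2→P gives 6>2]
(A,R): not NE [P1→B gives 11>9; P2→P gives 6>5]
(B,P): not NE [P2→R gives 12>6]
(B,Q): not NE [P2→R gives 12>9]
(B,R): NE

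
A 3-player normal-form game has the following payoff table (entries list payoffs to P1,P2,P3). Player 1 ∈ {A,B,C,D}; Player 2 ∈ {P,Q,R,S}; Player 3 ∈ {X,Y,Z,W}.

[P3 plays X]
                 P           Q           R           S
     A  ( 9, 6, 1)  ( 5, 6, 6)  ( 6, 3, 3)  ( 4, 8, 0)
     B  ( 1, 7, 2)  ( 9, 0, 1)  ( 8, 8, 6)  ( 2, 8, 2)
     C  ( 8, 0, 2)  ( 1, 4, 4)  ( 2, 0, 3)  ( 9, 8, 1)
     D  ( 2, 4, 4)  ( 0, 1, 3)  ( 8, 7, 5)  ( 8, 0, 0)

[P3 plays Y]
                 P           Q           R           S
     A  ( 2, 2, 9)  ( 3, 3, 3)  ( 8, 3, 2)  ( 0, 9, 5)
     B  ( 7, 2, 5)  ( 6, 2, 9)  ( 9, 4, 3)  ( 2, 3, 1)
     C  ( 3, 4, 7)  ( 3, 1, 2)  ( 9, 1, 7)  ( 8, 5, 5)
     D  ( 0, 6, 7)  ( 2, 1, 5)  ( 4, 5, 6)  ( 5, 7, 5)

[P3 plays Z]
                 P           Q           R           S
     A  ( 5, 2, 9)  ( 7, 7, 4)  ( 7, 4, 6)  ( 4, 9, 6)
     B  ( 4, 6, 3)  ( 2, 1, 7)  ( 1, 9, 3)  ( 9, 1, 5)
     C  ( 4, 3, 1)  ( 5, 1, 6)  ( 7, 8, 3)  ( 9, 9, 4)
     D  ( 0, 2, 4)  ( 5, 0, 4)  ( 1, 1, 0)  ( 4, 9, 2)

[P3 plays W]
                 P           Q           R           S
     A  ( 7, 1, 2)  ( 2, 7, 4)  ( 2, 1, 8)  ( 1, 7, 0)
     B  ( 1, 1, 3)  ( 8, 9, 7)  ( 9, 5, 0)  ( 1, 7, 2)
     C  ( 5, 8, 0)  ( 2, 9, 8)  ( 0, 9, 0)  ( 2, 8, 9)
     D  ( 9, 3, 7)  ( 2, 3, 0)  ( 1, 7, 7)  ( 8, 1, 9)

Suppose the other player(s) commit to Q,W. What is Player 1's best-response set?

argmax u_1 = {B}

u_1(A vs Q,W) = 2
u_1(B vs Q,W) = 8
u_1(C vs Q,W) = 2
u_1(D vs Q,W) = 2
max payoff 8 at {B}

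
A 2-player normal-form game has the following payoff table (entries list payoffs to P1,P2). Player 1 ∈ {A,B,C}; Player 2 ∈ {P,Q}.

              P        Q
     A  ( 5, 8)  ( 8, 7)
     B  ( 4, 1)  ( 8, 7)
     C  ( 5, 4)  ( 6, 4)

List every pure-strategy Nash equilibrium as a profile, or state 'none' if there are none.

(A,P): NE
(A,Q): not NE [P2→P gives 8>7]
(B,P): not NE [P1→C gives 5>4; P2→Q gives 7>1]
(B,Q): NE
(C,P): NE
(C,Q): not NE [P1→B gives 8>6]

NE set: (A,P), (B,Q), (C,P)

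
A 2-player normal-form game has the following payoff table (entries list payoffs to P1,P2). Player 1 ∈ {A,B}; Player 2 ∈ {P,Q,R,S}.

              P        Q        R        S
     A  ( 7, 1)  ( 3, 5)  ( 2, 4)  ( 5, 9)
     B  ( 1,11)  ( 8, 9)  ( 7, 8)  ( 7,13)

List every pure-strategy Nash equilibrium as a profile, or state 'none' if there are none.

(A,P): not NE [P2→S gives 9>1]
(A,Q): not NE [P1→B gives 8>3; P2→S gives 9>5]
(A,R): not NE [P1→B gives 7>2; P2→S gives 9>4]
(A,S): not NE [P1→B gives 7>5]
(B,P): not NE [P1→A gives 7>1; P2→S gives 13>11]
(B,Q): not NE [P2→S gives 13>9]
(B,R): not NE [P2→S gives 13>8]
(B,S): NE

Nash profiles: (B,S)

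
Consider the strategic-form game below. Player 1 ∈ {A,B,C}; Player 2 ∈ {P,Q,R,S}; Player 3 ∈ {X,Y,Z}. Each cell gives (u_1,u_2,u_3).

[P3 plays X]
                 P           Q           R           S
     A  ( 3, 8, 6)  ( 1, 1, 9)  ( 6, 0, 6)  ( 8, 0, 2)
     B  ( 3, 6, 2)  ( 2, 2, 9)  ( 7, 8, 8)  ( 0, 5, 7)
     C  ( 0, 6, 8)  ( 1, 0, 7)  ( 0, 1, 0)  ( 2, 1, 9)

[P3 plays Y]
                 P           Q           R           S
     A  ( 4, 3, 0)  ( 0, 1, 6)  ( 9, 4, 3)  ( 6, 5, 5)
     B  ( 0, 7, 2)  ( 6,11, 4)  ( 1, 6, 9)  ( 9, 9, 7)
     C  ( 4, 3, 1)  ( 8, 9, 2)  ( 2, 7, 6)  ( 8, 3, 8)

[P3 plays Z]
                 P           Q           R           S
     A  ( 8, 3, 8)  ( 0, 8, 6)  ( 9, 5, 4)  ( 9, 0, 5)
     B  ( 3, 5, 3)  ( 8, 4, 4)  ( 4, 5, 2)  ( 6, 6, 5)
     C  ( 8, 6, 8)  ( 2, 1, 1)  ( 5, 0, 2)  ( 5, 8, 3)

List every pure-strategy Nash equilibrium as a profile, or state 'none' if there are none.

No pure NE.

(A,P,X): not NE [P3→Z gives 8>6]
(A,P,Y): not NE [P2→S gives 5>3; P3→Z gives 8>0]
(A,P,Z): not NE [P2→Q gives 8>3]
(A,Q,X): not NE [P1→B gives 2>1; P2→P gives 8>1]
(A,Q,Y): not NE [P1→C gives 8>0; P2→S gives 5>1; P3→X gives 9>6]
(A,Q,Z): not NE [P1→B gives 8>0; P3→X gives 9>6]
(A,R,X): not NE [P1→B gives 7>6; P2→P gives 8>0]
(A,R,Y): not NE [P2→S gives 5>4; P3→X gives 6>3]
(A,R,Z): not NE [P2→Q gives 8>5; P3→X gives 6>4]
(A,S,X): not NE [P2→P gives 8>0; P3→Z gives 5>2]
(A,S,Y): not NE [P1→B gives 9>6]
(A,S,Z): not NE [P2→Q gives 8>0]
(B,P,X): not NE [P2→R gives 8>6; P3→Z gives 3>2]
(B,P,Y): not NE [P1→C gives 4>0; P2→Q gives 11>7; P3→Z gives 3>2]
(B,P,Z): not NE [P1→C gives 8>3; P2→S gives 6>5]
(B,Q,X): not NE [P2→R gives 8>2]
(B,Q,Y): not NE [P1→C gives 8>6; P3→X gives 9>4]
(B,Q,Z): not NE [P2→S gives 6>4; P3→X gives 9>4]
(B,R,X): not NE [P3→Y gives 9>8]
(B,R,Y): not NE [P1→A gives 9>1; P2→Q gives 11>6]
(B,R,Z): not NE [P1→A gives 9>4; P2→S gives 6>5; P3→Y gives 9>2]
(B,S,X): not NE [P1→A gives 8>0; P2→R gives 8>5]
(B,S,Y): not NE [P2→Q gives 11>9]
(B,S,Z): not NE [P1→A gives 9>6; P3→Y gives 7>5]
(C,P,X): not NE [P1→B gives 3>0]
(C,P,Y): not NE [P2→Q gives 9>3; P3→Z gives 8>1]
(C,P,Z): not NE [P2→S gives 8>6]
(C,Q,X): not NE [P1→B gives 2>1; P2→P gives 6>0]
(C,Q,Y): not NE [P3→X gives 7>2]
(C,Q,Z): not NE [P1→B gives 8>2; P2→S gives 8>1; P3→X gives 7>1]
(C,R,X): not NE [P1→B gives 7>0; P2→P gives 6>1; P3→Y gives 6>0]
(C,R,Y): not NE [P1→A gives 9>2; P2→Q gives 9>7]
(C,R,Z): not NE [P1→A gives 9>5; P2→S gives 8>0; P3→Y gives 6>2]
(C,S,X): not NE [P1→A gives 8>2; P2→P gives 6>1]
(C,S,Y): not NE [P1→B gives 9>8; P2→Q gives 9>3; P3→X gives 9>8]
(C,S,Z): not NE [P1→A gives 9>5; P3→X gives 9>3]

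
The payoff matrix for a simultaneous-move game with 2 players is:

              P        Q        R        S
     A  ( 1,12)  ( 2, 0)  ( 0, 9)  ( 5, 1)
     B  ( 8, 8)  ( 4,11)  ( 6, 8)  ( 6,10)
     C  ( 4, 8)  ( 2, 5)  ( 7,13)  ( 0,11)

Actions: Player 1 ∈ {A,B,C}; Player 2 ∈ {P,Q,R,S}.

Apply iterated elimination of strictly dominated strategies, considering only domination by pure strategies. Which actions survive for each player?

Remaining: P1:{B,C} P2:{Q,R,S}

P1 drop A (B beats it: P:8>1 Q:4>2 R:6>0 S:6>5)
P2 drop P (S beats it: B:10>8 C:11>8)
P1→{B,C} P2→{Q,R,S}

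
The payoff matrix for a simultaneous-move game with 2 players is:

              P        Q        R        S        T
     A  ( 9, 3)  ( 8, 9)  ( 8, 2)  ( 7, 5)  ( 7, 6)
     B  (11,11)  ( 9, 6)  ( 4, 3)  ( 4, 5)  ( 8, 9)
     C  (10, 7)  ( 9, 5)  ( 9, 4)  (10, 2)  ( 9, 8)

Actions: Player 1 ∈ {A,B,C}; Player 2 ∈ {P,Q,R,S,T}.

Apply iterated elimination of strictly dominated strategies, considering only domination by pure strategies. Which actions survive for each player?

IESDS → P1:{B,C} P2:{P,T}

P1 drop A (C beats it: P:10>9 Q:9>8 R:9>8 S:10>7 T:9>7)
P2 drop Q (P beats it: B:11>6 C:7>5)
P2 drop R (P beats it: B:11>3 C:7>4)
P2 drop S (P beats it: B:11>5 C:7>2)
P1→{B,C} P2→{P,T}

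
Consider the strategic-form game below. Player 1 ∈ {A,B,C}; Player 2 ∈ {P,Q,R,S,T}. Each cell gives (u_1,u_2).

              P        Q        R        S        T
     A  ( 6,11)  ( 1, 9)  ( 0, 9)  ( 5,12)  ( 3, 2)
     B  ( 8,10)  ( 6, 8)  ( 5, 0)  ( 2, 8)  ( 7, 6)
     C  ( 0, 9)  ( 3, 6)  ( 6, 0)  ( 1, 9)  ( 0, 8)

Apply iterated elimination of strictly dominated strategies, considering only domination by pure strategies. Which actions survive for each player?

IESDS → P1:{A,B} P2:{P,S}

P2 drop Q (P beats it: A:11>9 B:10>8 C:9>6)
P2 drop R (P beats it: A:11>9 B:10>0 C:9>0)
P1 drop C (A beats it: P:6>0 S:5>1 T:3>0)
P2 drop T (P beats it: A:11>2 B:10>6)
P1→{A,B} P2→{P,S}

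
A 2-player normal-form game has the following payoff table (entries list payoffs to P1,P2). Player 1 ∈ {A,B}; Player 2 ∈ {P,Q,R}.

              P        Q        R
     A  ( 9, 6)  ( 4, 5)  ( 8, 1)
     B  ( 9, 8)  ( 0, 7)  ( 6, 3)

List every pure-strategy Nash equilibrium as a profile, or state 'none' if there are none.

NE set: (A,P), (B,P)

(A,P): NE
(A,Q): not NE [P2→P gives 6>5]
(A,R): not NE [P2→P gives 6>1]
(B,P): NE
(B,Q): not NE [P1→A gives 4>0; P2→P gives 8>7]
(B,R): not NE [P1→A gives 8>6; P2→P gives 8>3]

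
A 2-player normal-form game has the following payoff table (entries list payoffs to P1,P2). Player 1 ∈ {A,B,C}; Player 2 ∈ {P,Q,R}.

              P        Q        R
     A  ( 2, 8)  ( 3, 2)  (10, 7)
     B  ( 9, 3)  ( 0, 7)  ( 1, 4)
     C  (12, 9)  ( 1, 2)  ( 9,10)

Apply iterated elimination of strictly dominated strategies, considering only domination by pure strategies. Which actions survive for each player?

IESDS → P1:{A,C} P2:{P,R}

P1 drop B (C beats it: P:12>9 Q:1>0 R:9>1)
P2 drop Q (P beats it: A:8>2 C:9>2)
P1→{A,C} P2→{P,R}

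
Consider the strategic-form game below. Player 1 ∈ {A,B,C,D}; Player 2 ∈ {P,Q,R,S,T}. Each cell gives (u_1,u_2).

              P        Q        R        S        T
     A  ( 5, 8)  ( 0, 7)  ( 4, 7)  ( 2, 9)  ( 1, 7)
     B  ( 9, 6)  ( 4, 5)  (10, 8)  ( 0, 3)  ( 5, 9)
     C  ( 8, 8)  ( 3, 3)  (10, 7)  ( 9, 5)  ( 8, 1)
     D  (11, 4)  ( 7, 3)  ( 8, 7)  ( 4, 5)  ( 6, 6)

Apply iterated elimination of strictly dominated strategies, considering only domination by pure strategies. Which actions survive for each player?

IESDS → P1:{B,C,D} P2:{P,R,T}

P1 drop A (C beats it: P:8>5 Q:3>0 R:10>4 S:9>2 T:8>1)
P2 drop Q (P beats it: B:6>5 C:8>3 D:4>3)
P2 drop S (R beats it: B:8>3 C:7>5 D:7>5)
P1→{B,C,D} P2→{P,R,T}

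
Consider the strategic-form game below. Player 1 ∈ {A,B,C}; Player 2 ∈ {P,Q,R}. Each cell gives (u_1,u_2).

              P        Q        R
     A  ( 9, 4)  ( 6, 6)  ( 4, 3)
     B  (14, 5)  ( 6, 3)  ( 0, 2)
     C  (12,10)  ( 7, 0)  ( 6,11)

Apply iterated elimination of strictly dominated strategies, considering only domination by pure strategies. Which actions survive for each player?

Remaining: P1:{B,C} P2:{P,R}

P1 drop A (C beats it: P:12>9 Q:7>6 R:6>4)
P2 drop Q (P beats it: B:5>3 C:10>0)
P1→{B,C} P2→{P,R}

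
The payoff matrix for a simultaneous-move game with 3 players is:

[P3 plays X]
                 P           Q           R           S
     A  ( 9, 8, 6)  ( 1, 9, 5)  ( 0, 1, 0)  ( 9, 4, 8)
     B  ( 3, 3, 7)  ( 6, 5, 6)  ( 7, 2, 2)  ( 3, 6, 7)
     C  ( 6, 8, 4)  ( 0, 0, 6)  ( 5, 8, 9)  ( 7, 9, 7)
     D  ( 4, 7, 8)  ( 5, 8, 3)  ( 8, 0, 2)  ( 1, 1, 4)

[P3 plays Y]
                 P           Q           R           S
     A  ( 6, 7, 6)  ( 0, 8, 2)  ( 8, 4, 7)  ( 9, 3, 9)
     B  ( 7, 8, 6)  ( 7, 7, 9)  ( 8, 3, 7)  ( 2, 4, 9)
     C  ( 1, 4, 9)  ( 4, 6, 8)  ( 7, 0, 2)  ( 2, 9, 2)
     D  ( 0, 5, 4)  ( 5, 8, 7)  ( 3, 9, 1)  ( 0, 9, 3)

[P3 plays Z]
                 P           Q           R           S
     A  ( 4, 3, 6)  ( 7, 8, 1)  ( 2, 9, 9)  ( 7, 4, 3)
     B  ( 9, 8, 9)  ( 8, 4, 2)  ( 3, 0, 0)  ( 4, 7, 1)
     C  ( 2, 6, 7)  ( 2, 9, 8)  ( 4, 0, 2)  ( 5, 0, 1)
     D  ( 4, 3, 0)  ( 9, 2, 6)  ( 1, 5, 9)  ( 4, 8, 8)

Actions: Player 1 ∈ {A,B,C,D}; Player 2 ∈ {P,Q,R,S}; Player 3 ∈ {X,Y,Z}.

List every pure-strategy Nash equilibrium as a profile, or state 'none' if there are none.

(A,P,X): not NE [P2→Q gives 9>8]
(A,P,Y): not NE [P1→B gives 7>6; P2→Q gives 8>7]
(A,P,Z): not NE [P1→B gives 9>4; P2→R gives 9>3]
(A,Q,X): not NE [P1→B gives 6>1]
(A,Q,Y): not NE [P1→B gives 7>0; P3→X gives 5>2]
(A,Q,Z): not NE [P1→D gives 9>7; P2→R gives 9>8; P3→X gives 5>1]
(A,R,X): not NE [P1→D gives 8>0; P2→Q gives 9>1; P3→Z gives 9>0]
(A,R,Y): not NE [P2→Q gives 8>4; P3→Z gives 9>7]
(A,R,Z): not NE [P1→C gives 4>2]
(A,S,X): not NE [P2→Q gives 9>4; P3→Y gives 9>8]
(A,S,Y): not NE [P2→Q gives 8>3]
(A,S,Z): not NE [P2→R gives 9>4; P3→Y gives 9>3]
(B,P,X): not NE [P1→A gives 9>3; P2→S gives 6>3; P3→Z gives 9>7]
(B,P,Y): not NE [P3→Z gives 9>6]
(B,P,Z): NE
(B,Q,X): not NE [P2→S gives 6>5; P3→Y gives 9>6]
(B,Q,Y): not NE [P2→P gives 8>7]
(B,Q,Z): not NE [P1→D gives 9>8; P2→P gives 8>4; P3→Y gives 9>2]
(B,R,X): not NE [P1→D gives 8>7; P2→S gives 6>2; P3→Y gives 7>2]
(B,R,Y): not NE [P2→P gives 8>3]
(B,R,Z): not NE [P1→C gives 4>3; P2→P gives 8>0; P3→Y gives 7>0]
(B,S,X): not NE [P1→A gives 9>3; P3→Y gives 9>7]
(B,S,Y): not NE [P1→A gives 9>2; P2→P gives 8>4]
(B,S,Z): not NE [P1→A gives 7>4; P2→P gives 8>7; P3→Y gives 9>1]
(C,P,X): not NE [P1→A gives 9>6; P2→S gives 9>8; P3→Y gives 9>4]
(C,P,Y): not NE [P1→B gives 7>1; P2→S gives 9>4]
(C,P,Z): not NE [P1→B gives 9>2; P2→Q gives 9>6; P3→Y gives 9>7]
(C,Q,X): not NE [P1→B gives 6>0; P2→S gives 9>0; P3→Z gives 8>6]
(C,Q,Y): not NE [P1→B gives 7>4; P2→S gives 9>6]
(C,Q,Z): not NE [P1→D gives 9>2]
(C,R,X): not NE [P1→D gives 8>5; P2→S gives 9>8]
(C,R,Y): not NE [P1→B gives 8>7; P2→S gives 9>0; P3→X gives 9>2]
(C,R,Z): not NE [P2→Q gives 9>0; P3→X gives 9>2]
(C,S,X): not NE [P1→A gives 9>7]
(C,S,Y): not NE [P1→A gives 9>2; P3→X gives 7>2]
(C,S,Z): not NE [P1→A gives 7>5; P2→Q gives 9>0; P3→X gives 7>1]
(D,P,X): not NE [P1→A gives 9>4; P2→Q gives 8>7]
(D,P,Y): not NE [P1→B gives 7>0; P2→S gives 9>5; P3→X gives 8>4]
(D,P,Z): not NE [P1→B gives 9>4; P2→S gives 8>3; P3→X gives 8>0]
(D,Q,X): not NE [P1→B gives 6>5; P3→Y gives 7>3]
(D,Q,Y): not NE [P1→B gives 7>5; P2→S gives 9>8]
(D,Q,Z): not NE [P2→S gives 8>2; P3→Y gives 7>6]
(D,R,X): not NE [P2→Q gives 8>0; P3→Z gives 9>2]
(D,R,Y): not NE [P1→B gives 8>3; P3→Z gives 9>1]
(D,R,Z): not NE [P1→C gives 4>1; P2→S gives 8>5]
(D,S,X): not NE [P1→A gives 9>1; P2→Q gives 8>1; P3→Z gives 8>4]
(D,S,Y): not NE [P1→A gives 9>0; P3→Z gives 8>3]
(D,S,Z): not NE [P1→A gives 7>4]

NE set: (B,P,Z)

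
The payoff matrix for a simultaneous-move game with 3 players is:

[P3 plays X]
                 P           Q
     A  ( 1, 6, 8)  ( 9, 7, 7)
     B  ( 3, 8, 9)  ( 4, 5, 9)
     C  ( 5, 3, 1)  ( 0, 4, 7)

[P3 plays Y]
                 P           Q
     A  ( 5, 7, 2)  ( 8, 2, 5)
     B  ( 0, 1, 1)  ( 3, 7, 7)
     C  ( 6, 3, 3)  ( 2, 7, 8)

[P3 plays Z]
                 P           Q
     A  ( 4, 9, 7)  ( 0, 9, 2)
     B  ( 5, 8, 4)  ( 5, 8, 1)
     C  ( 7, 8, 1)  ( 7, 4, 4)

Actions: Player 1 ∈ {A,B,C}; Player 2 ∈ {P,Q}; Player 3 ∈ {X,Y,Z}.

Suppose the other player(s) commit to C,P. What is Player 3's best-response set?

argmax u_3 = {Y}

u_3(X vs C,P) = 1
u_3(Y vs C,P) = 3
u_3(Z vs C,P) = 1
max payoff 3 at {Y}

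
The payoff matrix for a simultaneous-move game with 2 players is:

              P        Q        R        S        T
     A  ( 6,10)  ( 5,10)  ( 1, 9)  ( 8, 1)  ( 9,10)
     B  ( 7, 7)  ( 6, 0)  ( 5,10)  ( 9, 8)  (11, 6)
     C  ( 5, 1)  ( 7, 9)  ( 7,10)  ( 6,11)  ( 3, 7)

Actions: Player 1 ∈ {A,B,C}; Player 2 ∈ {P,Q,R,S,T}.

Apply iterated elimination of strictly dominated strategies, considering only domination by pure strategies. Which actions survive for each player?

IESDS → P1:{B,C} P2:{R,S}

P1 drop A (B beats it: P:7>6 Q:6>5 R:5>1 S:9>8 T:11>9)
P2 drop P (R beats it: B:10>7 C:10>1)
P2 drop Q (R beats it: B:10>0 C:10>9)
P2 drop T (R beats it: B:10>6 C:10>7)
P1→{B,C} P2→{R,S}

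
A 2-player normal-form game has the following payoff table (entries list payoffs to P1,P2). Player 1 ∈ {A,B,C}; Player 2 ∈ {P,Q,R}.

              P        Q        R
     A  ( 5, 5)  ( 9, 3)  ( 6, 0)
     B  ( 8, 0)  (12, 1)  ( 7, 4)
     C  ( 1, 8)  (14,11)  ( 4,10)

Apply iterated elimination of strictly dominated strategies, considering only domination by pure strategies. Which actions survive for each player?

P1 drop A (B beats it: P:8>5 Q:12>9 R:7>6)
P2 drop P (Q beats it: B:1>0 C:11>8)
P1→{B,C} P2→{Q,R}

IESDS → P1:{B,C} P2:{Q,R}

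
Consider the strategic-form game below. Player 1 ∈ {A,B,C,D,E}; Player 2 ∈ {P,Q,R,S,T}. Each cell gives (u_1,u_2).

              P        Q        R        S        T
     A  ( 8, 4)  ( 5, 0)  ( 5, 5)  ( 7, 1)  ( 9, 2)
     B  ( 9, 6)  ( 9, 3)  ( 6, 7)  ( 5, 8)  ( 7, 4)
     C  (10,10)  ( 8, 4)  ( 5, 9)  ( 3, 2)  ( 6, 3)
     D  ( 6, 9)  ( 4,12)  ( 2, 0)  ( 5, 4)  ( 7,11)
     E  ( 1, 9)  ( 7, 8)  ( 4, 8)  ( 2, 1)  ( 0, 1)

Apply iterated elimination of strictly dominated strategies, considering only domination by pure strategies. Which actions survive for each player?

IESDS → P1:{A,B,C} P2:{P,R,S}

P1 drop D (A beats it: P:8>6 Q:5>4 R:5>2 S:7>5 T:9>7)
P1 drop E (B beats it: P:9>1 Q:9>7 R:6>4 S:5>2 T:7>0)
P2 drop Q (P beats it: A:4>0 B:6>3 C:10>4)
P2 drop T (P beats it: A:4>2 B:6>4 C:10>3)
P1→{A,B,C} P2→{P,R,S}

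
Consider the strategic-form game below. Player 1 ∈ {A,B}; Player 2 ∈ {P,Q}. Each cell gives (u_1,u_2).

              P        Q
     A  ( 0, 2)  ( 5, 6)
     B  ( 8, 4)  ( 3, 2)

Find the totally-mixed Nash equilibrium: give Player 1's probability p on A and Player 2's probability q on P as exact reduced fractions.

P1 indiff ⇒ q·0+(1-q)·5 = q·8+(1-q)·3 ⇒ q(-8) = (1-q)(-2) ⇒ q = 1/5
P2 indiff ⇒ p·2+(1-p)·4 = p·6+(1-p)·2 ⇒ p(-4) = (1-p)(-2) ⇒ p = 1/3

P1 mixes 1/3 on A; P2 mixes 1/5 on P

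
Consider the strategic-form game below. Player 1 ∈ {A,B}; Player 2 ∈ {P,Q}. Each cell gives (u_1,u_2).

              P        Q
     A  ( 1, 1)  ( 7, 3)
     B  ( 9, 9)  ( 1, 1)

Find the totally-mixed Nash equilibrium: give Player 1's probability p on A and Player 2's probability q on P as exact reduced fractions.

P1 indiff ⇒ q·1+(1-q)·7 = q·9+(1-q)·1 ⇒ q(-8) = (1-q)(-6) ⇒ q = 3/7
P2 indiff ⇒ p·1+(1-p)·9 = p·3+(1-p)·1 ⇒ p(-2) = (1-p)(-8) ⇒ p = 4/5

P1 mixes 4/5 on A; P2 mixes 3/7 on P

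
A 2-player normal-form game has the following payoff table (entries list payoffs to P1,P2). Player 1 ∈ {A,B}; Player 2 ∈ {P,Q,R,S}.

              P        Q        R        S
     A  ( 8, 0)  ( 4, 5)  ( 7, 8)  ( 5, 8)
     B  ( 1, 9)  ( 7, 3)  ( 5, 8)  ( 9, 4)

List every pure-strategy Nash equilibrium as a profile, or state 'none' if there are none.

(A,P): not NE [P2→S gives 8>0]
(A,Q): not NE [P1→B gives 7>4; P2→S gives 8>5]
(A,R): NE
(A,S): not NE [P1→B gives 9>5]
(B,P): not NE [P1→A gives 8>1]
(B,Q): not NE [P2→P gives 9>3]
(B,R): not NE [P1→A gives 7>5; P2→P gives 9>8]
(B,S): not NE [P2→P gives 9>4]

NE set: (A,R)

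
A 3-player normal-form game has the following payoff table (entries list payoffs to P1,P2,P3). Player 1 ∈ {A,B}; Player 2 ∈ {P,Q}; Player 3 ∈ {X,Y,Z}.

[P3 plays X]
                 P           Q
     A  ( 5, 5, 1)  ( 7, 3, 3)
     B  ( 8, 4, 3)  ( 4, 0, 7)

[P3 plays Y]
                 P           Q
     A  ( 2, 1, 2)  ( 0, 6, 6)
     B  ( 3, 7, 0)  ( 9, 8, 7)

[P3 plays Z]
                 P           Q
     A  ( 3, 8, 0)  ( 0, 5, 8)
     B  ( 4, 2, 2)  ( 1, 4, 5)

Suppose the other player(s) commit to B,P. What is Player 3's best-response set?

u_3(X vs B,P) = 3
u_3(Y vs B,P) = 0
u_3(Z vs B,P) = 2
max payoff 3 at {X}

P3 best: {X}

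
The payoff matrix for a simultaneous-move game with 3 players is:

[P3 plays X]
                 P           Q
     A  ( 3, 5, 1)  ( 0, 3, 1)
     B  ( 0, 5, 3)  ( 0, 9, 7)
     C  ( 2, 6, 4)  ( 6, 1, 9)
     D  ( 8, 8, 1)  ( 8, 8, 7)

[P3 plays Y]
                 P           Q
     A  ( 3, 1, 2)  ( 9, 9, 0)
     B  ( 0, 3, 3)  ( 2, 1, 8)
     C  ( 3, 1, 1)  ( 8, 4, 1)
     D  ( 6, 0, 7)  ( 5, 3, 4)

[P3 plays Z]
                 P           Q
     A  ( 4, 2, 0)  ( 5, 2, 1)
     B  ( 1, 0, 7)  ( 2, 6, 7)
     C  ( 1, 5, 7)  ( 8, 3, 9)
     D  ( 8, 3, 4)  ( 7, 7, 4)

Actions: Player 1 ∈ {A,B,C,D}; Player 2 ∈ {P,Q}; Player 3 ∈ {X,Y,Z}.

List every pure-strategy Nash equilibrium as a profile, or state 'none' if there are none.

Nash profiles: (D,Q,X)

(A,P,X): not NE [P1→D gives 8>3; P3→Y gives 2>1]
(A,P,Y): not NE [P1→D gives 6>3; P2→Q gives 9>1]
(A,P,Z): not NE [P1→D gives 8>4; P3→Y gives 2>0]
(A,Q,X): not NE [P1→D gives 8>0; P2→P gives 5>3]
(A,Q,Y): not NE [P3→Z gives 1>0]
(A,Q,Z): not NE [P1→C gives 8>5]
(B,P,X): not NE [P1→D gives 8>0; P2→Q gives 9>5; P3→Z gives 7>3]
(B,P,Y): not NE [P1→D gives 6>0; P3→Z gives 7>3]
(B,P,Z): not NE [P1→D gives 8>1; P2→Q gives 6>0]
(B,Q,X): not NE [P1→D gives 8>0; P3→Y gives 8>7]
(B,Q,Y): not NE [P1→A gives 9>2; P2→P gives 3>1]
(B,Q,Z): not NE [P1→C gives 8>2; P3→Y gives 8>7]
(C,P,X): not NE [P1→D gives 8>2; P3→Z gives 7>4]
(C,P,Y): not NE [P1→D gives 6>3; P2→Q gives 4>1; P3→Z gives 7>1]
(C,P,Z): not NE [P1→D gives 8>1]
(C,Q,X): not NE [P1→D gives 8>6; P2→P gives 6>1]
(C,Q,Y): not NE [P1→A gives 9>8; P3→Z gives 9>1]
(C,Q,Z): not NE [P2→P gives 5>3]
(D,P,X): not NE [P3→Y gives 7>1]
(D,P,Y): not NE [P2→Q gives 3>0]
(D,P,Z): not NE [P2→Q gives 7>3; P3→Y gives 7>4]
(D,Q,X): NE
(D,Q,Y): not NE [P1→A gives 9>5; P3→X gives 7>4]
(D,Q,Z): not NE [P1→C gives 8>7; P3→X gives 7>4]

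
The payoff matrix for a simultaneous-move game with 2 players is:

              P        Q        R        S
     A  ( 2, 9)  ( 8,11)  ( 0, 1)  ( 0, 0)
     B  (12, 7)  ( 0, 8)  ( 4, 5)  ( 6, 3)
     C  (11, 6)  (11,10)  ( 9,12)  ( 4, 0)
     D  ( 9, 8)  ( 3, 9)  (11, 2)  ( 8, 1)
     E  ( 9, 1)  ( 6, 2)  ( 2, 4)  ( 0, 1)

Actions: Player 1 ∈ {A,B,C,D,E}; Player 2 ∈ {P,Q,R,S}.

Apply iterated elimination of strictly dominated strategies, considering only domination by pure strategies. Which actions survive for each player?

P1 drop A (C beats it: P:11>2 Q:11>8 R:9>0 S:4>0)
P1 drop E (C beats it: P:11>9 Q:11>6 R:9>2 S:4>0)
P2 drop P (Q beats it: B:8>7 C:10>6 D:9>8)
P1 drop B (D beats it: Q:3>0 R:11>4 S:8>6)
P2 drop S (Q beats it: C:10>0 D:9>1)
P1→{C,D} P2→{Q,R}

IESDS → P1:{C,D} P2:{Q,R}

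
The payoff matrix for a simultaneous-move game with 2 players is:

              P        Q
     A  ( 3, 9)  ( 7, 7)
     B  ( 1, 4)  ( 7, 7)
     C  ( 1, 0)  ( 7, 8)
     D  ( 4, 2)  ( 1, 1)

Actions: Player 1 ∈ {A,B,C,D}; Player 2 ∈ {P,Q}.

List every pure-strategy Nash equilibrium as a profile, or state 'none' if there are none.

(A,P): not NE [P1→D gives 4>3]
(A,Q): not NE [P2→P gives 9>7]
(B,P): not NE [P1→D gives 4>1; P2→Q gives 7>4]
(B,Q): NE
(C,P): not NE [P1→D gives 4>1; P2→Q gives 8>0]
(C,Q): NE
(D,P): NE
(D,Q): not NE [P1→C gives 7>1; P2→P gives 2>1]

NE set: (B,Q), (C,Q), (D,P)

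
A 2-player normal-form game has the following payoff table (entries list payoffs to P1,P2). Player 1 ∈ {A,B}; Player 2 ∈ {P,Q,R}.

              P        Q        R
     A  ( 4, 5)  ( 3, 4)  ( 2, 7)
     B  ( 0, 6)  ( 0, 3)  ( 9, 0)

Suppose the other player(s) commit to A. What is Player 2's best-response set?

u_2(P vs A) = 5
u_2(Q vs A) = 4
u_2(R vs A) = 7
max payoff 7 at {R}

BR_2 = {R}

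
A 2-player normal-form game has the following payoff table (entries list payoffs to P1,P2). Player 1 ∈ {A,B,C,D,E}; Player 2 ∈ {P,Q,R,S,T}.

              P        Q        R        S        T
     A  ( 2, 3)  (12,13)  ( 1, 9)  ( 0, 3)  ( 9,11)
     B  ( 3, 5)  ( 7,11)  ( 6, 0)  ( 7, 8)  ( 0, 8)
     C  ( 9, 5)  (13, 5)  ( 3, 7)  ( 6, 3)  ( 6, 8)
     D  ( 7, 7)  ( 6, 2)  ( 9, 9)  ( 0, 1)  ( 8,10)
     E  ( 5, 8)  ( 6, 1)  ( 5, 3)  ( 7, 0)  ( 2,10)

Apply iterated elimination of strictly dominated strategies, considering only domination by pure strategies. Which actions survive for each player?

P2 drop P (T beats it: A:11>3 B:8>5 C:8>5 D:10>7 E:10>8)
P2 drop R (T beats it: A:11>9 B:8>0 C:8>7 D:10>9 E:10>3)
P2 drop S (Q beats it: A:13>3 B:11>8 C:5>3 D:2>1 E:1>0)
P1 drop B (A beats it: Q:12>7 T:9>0)
P1 drop D (A beats it: Q:12>6 T:9>8)
P1 drop E (A beats it: Q:12>6 T:9>2)
P1→{A,C} P2→{Q,T}

Survivors P1:{A,C} P2:{Q,T}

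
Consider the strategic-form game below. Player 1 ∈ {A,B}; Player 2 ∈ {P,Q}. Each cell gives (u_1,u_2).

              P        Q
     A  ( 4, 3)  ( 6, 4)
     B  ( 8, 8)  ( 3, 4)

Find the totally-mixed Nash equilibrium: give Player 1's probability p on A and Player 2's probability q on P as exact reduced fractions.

P1 mixes 4/5 on A; P2 mixes 3/7 on P

P1 indiff ⇒ q·4+(1-q)·6 = q·8+(1-q)·3 ⇒ q(-4) = (1-q)(-3) ⇒ q = 3/7
P2 indiff ⇒ p·3+(1-p)·8 = p·4+(1-p)·4 ⇒ p(-1) = (1-p)(-4) ⇒ p = 4/5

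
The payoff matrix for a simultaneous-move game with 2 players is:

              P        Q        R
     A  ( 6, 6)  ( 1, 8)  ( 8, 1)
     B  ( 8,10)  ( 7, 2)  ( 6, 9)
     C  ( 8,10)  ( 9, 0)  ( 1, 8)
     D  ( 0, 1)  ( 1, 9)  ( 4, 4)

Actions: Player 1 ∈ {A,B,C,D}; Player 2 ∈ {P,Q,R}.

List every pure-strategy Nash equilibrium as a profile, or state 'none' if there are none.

Nash profiles: (B,P), (C,P)

(A,P): not NE [P1→C gives 8>6; P2→Q gives 8>6]
(A,Q): not NE [P1→C gives 9>1]
(A,R): not NE [P2→Q gives 8>1]
(B,P): NE
(B,Q): not NE [P1→C gives 9>7; P2→P gives 10>2]
(B,R): not NE [P1→A gives 8>6; P2→P gives 10>9]
(C,P): NE
(C,Q): not NE [P2→P gives 10>0]
(C,R): not NE [P1→A gives 8>1; P2→P gives 10>8]
(D,P): not NE [P1→C gives 8>0; P2→Q gives 9>1]
(D,Q): not NE [P1→C gives 9>1]
(D,R): not NE [P1→A gives 8>4; P2→Q gives 9>4]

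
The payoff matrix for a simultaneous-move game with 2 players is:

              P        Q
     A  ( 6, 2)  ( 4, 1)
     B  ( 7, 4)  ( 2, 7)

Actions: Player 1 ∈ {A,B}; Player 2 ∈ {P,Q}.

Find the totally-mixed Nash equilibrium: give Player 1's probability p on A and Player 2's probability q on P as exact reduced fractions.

P1 mixes 3/4 on A; P2 mixes 2/3 on P

P1 indiff ⇒ q·6+(1-q)·4 = q·7+(1-q)·2 ⇒ q(-1) = (1-q)(-2) ⇒ q = 2/3
P2 indiff ⇒ p·2+(1-p)·4 = p·1+(1-p)·7 ⇒ p(1) = (1-p)(3) ⇒ p = 3/4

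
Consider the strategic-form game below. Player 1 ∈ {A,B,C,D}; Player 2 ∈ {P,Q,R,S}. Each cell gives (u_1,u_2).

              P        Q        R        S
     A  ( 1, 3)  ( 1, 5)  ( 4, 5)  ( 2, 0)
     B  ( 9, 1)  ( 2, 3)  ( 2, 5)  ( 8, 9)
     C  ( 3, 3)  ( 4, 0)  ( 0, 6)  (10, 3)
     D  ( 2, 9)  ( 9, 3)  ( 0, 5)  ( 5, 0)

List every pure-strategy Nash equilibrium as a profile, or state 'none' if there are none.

(A,P): not NE [P1→B gives 9>1; P2→R gives 5>3]
(A,Q): not NE [P1→D gives 9>1]
(A,R): NE
(A,S): not NE [P1→C gives 10>2; P2→R gives 5>0]
(B,P): not NE [P2→S gives 9>1]
(B,Q): not NE [P1→D gives 9>2; P2→S gives 9>3]
(B,R): not NE [P1→A gives 4>2; P2→S gives 9>5]
(B,S): not NE [P1→C gives 10>8]
(C,P): not NE [P1→B gives 9>3; P2→R gives 6>3]
(C,Q): not NE [P1→D gives 9>4; P2→R gives 6>0]
(C,R): not NE [P1→A gives 4>0]
(C,S): not NE [P2→R gives 6>3]
(D,P): not NE [P1→B gives 9>2]
(D,Q): not NE [P2→P gives 9>3]
(D,R): not NE [P1→A gives 4>0; P2→P gives 9>5]
(D,S): not NE [P1→C gives 10>5; P2→P gives 9>0]

PSNE = {(A,R)}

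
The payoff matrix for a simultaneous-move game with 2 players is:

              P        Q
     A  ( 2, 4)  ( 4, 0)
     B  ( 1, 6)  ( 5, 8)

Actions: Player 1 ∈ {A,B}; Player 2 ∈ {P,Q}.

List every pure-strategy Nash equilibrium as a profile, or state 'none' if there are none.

(A,P): NE
(A,Q): not NE [P1→B gives 5>4; P2→P gives 4>0]
(B,P): not NE [P1→A gives 2>1; P2→Q gives 8>6]
(B,Q): NE

PSNE = {(A,P), (B,Q)}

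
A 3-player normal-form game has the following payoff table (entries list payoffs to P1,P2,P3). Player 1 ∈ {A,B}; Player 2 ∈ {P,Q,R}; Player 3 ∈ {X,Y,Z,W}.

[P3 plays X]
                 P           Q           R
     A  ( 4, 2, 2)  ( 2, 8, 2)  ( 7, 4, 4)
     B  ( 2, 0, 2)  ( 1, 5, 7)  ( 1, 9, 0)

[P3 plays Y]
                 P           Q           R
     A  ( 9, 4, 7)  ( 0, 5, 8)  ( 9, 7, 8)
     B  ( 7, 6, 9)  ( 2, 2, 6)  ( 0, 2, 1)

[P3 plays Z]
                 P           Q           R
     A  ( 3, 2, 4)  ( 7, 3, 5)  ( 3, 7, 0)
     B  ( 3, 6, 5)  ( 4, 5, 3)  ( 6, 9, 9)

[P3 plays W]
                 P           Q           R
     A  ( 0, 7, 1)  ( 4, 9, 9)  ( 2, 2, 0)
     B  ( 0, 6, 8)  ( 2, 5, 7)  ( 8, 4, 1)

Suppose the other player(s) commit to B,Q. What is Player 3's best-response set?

argmax u_3 = {X,W}

u_3(X vs B,Q) = 7
u_3(Y vs B,Q) = 6
u_3(Z vs B,Q) = 3
u_3(W vs B,Q) = 7
max payoff 7 at {X,W}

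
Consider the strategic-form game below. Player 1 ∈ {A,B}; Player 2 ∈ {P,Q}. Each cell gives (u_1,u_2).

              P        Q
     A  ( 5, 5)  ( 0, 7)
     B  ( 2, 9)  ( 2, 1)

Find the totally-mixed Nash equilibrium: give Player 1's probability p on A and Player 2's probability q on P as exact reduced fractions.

P1 mixes 4/5 on A; P2 mixes 2/5 on P

P1 indiff ⇒ q·5+(1-q)·0 = q·2+(1-q)·2 ⇒ q(3) = (1-q)(2) ⇒ q = 2/5
P2 indiff ⇒ p·5+(1-p)·9 = p·7+(1-p)·1 ⇒ p(-2) = (1-p)(-8) ⇒ p = 4/5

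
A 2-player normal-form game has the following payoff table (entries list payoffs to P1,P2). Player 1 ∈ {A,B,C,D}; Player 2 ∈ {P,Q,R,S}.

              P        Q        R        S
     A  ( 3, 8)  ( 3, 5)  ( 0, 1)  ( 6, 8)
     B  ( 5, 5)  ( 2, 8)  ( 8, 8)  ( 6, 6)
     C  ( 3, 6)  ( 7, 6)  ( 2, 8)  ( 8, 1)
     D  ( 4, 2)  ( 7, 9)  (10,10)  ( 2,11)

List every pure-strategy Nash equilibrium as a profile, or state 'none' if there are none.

PSNE: ∅

(A,P): not NE [P1→B gives 5>3]
(A,Q): not NE [P1→D gives 7>3; P2→S gives 8>5]
(A,R): not NE [P1→D gives 10>0; P2→S gives 8>1]
(A,S): not NE [P1→C gives 8>6]
(B,P): not NE [P2→R gives 8>5]
(B,Q): not NE [P1→D gives 7>2]
(B,R): not NE [P1→D gives 10>8]
(B,S): not NE [P1→C gives 8>6; P2→R gives 8>6]
(C,P): not NE [P1→B gives 5>3; P2→R gives 8>6]
(C,Q): not NE [P2→R gives 8>6]
(C,R): not NE [P1→D gives 10>2]
(C,S): not NE [P2→R gives 8>1]
(D,P): not NE [P1→B gives 5>4; P2→S gives 11>2]
(D,Q): not NE [P2→S gives 11>9]
(D,R): not NE [P2→S gives 11>10]
(D,S): not NE [P1→C gives 8>2]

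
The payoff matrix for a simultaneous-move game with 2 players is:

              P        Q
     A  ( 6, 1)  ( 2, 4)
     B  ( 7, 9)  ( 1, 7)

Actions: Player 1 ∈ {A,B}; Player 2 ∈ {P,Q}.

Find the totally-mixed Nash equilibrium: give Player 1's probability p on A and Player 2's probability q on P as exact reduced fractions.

p=2/5, q=1/2

P1 indiff ⇒ q·6+(1-q)·2 = q·7+(1-q)·1 ⇒ q(-1) = (1-q)(-1) ⇒ q = 1/2
P2 indiff ⇒ p·1+(1-p)·9 = p·4+(1-p)·7 ⇒ p(-3) = (1-p)(-2) ⇒ p = 2/5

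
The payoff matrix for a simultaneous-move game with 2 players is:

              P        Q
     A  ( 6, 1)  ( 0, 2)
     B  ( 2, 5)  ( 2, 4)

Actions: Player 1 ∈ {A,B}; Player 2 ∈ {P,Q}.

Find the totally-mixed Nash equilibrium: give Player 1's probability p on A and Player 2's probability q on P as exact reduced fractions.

P1 mixes 1/2 on A; P2 mixes 1/3 on P

P1 indiff ⇒ q·6+(1-q)·0 = q·2+(1-q)·2 ⇒ q(4) = (1-q)(2) ⇒ q = 1/3
P2 indiff ⇒ p·1+(1-p)·5 = p·2+(1-p)·4 ⇒ p(-1) = (1-p)(-1) ⇒ p = 1/2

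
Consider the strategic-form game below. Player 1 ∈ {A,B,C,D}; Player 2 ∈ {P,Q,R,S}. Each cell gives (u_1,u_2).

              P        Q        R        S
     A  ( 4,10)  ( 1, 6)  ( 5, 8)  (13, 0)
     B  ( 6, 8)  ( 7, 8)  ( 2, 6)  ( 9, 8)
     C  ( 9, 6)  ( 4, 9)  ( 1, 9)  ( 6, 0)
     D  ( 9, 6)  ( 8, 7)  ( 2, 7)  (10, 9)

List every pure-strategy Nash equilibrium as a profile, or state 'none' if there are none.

PSNE: ∅

(A,P): not NE [P1→D gives 9>4]
(A,Q): not NE [P1→D gives 8>1; P2→P gives 10>6]
(A,R): not NE [P2→P gives 10>8]
(A,S): not NE [P2→P gives 10>0]
(B,P): not NE [P1→D gives 9>6]
(B,Q): not NE [P1→D gives 8>7]
(B,R): not NE [P1→A gives 5>2; P2→S gives 8>6]
(B,S): not NE [P1→A gives 13>9]
(C,P): not NE [P2→R gives 9>6]
(C,Q): not NE [P1→D gives 8>4]
(C,R): not NE [P1→A gives 5>1]
(C,S): not NE [P1→A gives 13>6; P2→R gives 9>0]
(D,P): not NE [P2→S gives 9>6]
(D,Q): not NE [P2→S gives 9>7]
(D,R): not NE [P1→A gives 5>2; P2→S gives 9>7]
(D,S): not NE [P1→A gives 13>10]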